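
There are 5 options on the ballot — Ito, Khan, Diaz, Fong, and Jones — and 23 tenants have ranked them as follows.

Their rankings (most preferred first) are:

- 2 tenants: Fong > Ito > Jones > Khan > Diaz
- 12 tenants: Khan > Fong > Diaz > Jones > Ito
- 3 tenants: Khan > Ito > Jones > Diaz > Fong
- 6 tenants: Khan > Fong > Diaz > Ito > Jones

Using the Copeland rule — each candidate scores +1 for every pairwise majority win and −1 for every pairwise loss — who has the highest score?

Khan

Pairwise results:
  Ito vs Khan: Khan wins 21–2.
  Ito vs Diaz: Diaz wins 18–5.
  Ito vs Fong: Fong wins 20–3.
  Ito vs Jones: Jones wins 12–11.
  Khan vs Diaz: Khan wins 23–0.
  Khan vs Fong: Khan wins 21–2.
  Khan vs Jones: Khan wins 21–2.
  Diaz vs Fong: Fong wins 20–3.
  Diaz vs Jones: Diaz wins 18–5.
  Fong vs Jones: Fong wins 20–3.
Copeland scores (wins − losses):
  Ito: 0 − 4 = -4
  Khan: 4 − 0 = 4
  Diaz: 2 − 2 = 0
  Fong: 3 − 1 = 2
  Jones: 1 − 3 = -2
Khan has the best Copeland score.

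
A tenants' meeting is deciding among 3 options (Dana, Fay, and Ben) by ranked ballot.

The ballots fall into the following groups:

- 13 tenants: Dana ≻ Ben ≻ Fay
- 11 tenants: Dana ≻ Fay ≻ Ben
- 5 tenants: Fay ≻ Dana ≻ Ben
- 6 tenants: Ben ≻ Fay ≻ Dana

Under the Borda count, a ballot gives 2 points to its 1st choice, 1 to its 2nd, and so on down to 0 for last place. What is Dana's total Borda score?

53

Borda scores:
  Dana: 13·2 + 11·2 + 5·1 + 6·0 = 53
  Fay: 13·0 + 11·1 + 5·2 + 6·1 = 27
  Ben: 13·1 + 11·0 + 5·0 + 6·2 = 25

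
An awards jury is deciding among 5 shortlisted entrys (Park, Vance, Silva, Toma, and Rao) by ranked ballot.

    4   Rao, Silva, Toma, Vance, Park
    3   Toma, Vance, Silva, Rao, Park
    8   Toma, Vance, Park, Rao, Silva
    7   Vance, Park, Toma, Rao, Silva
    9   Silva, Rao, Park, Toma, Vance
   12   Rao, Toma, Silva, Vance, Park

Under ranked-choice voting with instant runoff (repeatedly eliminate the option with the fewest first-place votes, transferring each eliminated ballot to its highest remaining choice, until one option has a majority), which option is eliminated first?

Round 1: Rao 16, Toma 11, Silva 9, Vance 7, Park 0. Park has the fewest and is eliminated.
Round 2: Rao 16, Toma 11, Silva 9, Vance 7. Vance has the fewest and is eliminated.
Round 3: Toma 18, Rao 16, Silva 9. Silva has the fewest and is eliminated.
Round 4: Rao 25, Toma 18. Rao has a majority.

Park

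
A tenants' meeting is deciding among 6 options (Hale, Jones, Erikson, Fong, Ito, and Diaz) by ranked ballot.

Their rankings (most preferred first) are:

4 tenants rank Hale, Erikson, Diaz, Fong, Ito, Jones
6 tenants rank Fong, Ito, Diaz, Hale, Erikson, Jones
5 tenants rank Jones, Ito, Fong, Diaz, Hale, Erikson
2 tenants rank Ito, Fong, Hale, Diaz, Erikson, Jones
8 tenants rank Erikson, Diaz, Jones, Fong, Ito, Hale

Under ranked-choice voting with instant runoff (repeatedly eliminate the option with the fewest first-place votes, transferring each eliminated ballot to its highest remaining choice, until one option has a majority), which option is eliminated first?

Diaz

Round 1: Erikson 8, Fong 6, Jones 5, Hale 4, Ito 2, Diaz 0. Diaz has the fewest and is eliminated.
Round 2: Erikson 8, Fong 6, Jones 5, Hale 4, Ito 2. Ito has the fewest and is eliminated.
Round 3: Erikson 8, Fong 8, Jones 5, Hale 4. Hale has the fewest and is eliminated.
Round 4: Erikson 12, Fong 8, Jones 5. Jones has the fewest and is eliminated.
Round 5: Fong 13, Erikson 12. Fong has a majority.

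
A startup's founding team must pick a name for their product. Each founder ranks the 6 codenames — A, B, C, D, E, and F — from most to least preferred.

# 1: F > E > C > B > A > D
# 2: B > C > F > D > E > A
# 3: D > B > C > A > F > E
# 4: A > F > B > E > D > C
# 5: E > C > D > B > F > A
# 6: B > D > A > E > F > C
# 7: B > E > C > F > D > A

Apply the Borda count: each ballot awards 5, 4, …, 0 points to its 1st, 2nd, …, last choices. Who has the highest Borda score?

Borda scores:
  A: 1 + 0 + 2 + 5 + 0 + 3 + 0 = 11
  B: 2 + 5 + 4 + 3 + 2 + 5 + 5 = 26
  C: 3 + 4 + 3 + 0 + 4 + 0 + 3 = 17
  D: 0 + 2 + 5 + 1 + 3 + 4 + 1 = 16
  E: 4 + 1 + 0 + 2 + 5 + 2 + 4 = 18
  F: 5 + 3 + 1 + 4 + 1 + 1 + 2 = 17
B has the highest total.

B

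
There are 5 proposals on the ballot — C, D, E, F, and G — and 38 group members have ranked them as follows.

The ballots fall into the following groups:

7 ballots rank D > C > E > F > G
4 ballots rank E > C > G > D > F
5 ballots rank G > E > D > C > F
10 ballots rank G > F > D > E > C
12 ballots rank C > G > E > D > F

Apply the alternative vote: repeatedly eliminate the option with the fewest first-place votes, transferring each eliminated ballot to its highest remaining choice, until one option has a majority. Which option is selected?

C

Round 1: G 15, C 12, D 7, E 4, F 0. F has the fewest and is eliminated.
Round 2: G 15, C 12, D 7, E 4. E has the fewest and is eliminated.
Round 3: C 16, G 15, D 7. D has the fewest and is eliminated.
Round 4: C 23, G 15. C has a majority.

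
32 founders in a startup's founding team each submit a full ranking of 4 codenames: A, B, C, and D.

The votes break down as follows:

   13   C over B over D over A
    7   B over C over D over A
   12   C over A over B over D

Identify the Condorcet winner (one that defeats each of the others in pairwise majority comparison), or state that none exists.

C

Head-to-head results (32 voters total):
A vs B: B wins 20–12.
A vs C: C wins 32–0.
A vs D: D wins 20–12.
B vs C: C wins 25–7.
B vs D: B wins 32–0.
C vs D: C wins 32–0.
C beats each rival — A (32–0), B (25–7), D (32–0) — so C is the Condorcet winner.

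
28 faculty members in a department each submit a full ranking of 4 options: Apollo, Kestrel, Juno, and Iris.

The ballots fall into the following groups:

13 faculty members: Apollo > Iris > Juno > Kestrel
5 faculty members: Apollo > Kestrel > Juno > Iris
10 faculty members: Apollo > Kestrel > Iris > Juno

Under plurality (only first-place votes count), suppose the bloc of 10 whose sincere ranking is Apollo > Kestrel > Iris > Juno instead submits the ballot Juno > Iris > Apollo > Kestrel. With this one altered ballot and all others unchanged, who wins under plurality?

Apollo

First-place totals with the altered ballot: Apollo 18, Kestrel 0, Juno 10, Iris 0.
The winner is unchanged: still Apollo.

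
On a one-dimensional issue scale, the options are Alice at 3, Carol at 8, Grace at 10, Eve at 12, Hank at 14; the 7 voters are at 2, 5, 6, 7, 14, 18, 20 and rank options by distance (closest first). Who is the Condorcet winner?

Carol

With single-peaked preferences on a line, the Condorcet winner is the candidate closest to the median voter.
The median voter (position 7) is closest to Carol at 8.
Check: Carol vs Hank — voters closer to Carol: 4 of 7.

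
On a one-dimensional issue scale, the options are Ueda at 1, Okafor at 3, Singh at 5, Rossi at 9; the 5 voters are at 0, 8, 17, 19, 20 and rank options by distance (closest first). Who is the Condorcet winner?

With single-peaked preferences on a line, the Condorcet winner is the candidate closest to the median voter.
The median voter (position 17) is closest to Rossi at 9.
Check: Rossi vs Ueda — voters closer to Rossi: 4 of 5.

Rossi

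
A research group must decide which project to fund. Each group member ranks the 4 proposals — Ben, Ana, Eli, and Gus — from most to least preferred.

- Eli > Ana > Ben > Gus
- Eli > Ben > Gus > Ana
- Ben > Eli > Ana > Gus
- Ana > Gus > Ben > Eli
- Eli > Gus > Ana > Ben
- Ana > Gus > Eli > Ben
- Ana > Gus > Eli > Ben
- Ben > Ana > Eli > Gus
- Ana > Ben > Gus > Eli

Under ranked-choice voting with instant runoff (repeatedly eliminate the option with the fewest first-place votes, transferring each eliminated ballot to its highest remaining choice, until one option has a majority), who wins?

Round 1: Ana 4, Eli 3, Ben 2, Gus 0. Gus has the fewest and is eliminated.
Round 2: Ana 4, Eli 3, Ben 2. Ben has the fewest and is eliminated.
Round 3: Ana 5, Eli 4. Ana has a majority.

Ana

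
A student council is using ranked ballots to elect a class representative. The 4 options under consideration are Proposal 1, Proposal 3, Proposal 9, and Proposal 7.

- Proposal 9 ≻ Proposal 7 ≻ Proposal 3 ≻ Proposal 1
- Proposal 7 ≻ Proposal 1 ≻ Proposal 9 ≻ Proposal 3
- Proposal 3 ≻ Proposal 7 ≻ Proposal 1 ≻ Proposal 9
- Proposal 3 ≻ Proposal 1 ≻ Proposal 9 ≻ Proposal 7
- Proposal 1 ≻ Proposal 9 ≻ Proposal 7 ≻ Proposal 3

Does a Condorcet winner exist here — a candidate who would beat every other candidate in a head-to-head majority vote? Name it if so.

Head-to-head results (5 voters total):
Proposal 1 vs Proposal 3: Proposal 3 wins 3–2.
Proposal 1 vs Proposal 9: Proposal 1 wins 4–1.
Proposal 1 vs Proposal 7: Proposal 7 wins 3–2.
Proposal 3 vs Proposal 9: Proposal 9 wins 3–2.
Proposal 3 vs Proposal 7: Proposal 7 wins 3–2.
Proposal 9 vs Proposal 7: Proposal 9 wins 3–2.
No candidate beats all others: Proposal 1 beats Proposal 9 beats Proposal 3 beats Proposal 1, a majority cycle.

There is no Condorcet winner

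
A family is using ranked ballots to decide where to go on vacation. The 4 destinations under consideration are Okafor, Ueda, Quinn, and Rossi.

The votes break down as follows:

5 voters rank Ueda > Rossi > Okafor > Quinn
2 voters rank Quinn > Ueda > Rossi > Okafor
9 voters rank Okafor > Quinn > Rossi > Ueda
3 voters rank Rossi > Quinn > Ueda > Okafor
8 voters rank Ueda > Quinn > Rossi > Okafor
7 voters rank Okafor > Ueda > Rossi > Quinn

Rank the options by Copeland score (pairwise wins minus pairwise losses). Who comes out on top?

Pairwise results:
  Okafor vs Ueda: Ueda wins 18–16.
  Okafor vs Quinn: Okafor wins 21–13.
  Okafor vs Rossi: Rossi wins 18–16.
  Ueda vs Quinn: Ueda wins 20–14.
  Ueda vs Rossi: Ueda wins 22–12.
  Quinn vs Rossi: Quinn wins 19–15.
Copeland scores (wins − losses):
  Okafor: 1 − 2 = -1
  Ueda: 3 − 0 = 3
  Quinn: 1 − 2 = -1
  Rossi: 1 − 2 = -1
Ueda has the best Copeland score.

Ueda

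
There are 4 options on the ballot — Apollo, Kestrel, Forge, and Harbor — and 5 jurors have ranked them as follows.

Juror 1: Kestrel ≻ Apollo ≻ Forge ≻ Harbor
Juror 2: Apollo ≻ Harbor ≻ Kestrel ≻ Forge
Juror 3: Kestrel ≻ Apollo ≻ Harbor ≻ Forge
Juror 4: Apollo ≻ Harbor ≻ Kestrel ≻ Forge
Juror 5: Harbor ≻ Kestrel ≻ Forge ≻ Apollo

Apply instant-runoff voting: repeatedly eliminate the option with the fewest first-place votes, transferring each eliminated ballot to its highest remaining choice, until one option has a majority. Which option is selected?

Kestrel

Round 1: Apollo 2, Kestrel 2, Harbor 1, Forge 0. Forge has the fewest and is eliminated.
Round 2: Apollo 2, Kestrel 2, Harbor 1. Harbor has the fewest and is eliminated.
Round 3: Kestrel 3, Apollo 2. Kestrel has a majority.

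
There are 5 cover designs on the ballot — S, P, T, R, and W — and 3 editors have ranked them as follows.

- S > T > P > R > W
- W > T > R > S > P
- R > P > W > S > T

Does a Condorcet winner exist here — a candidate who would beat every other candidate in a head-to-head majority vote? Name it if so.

Head-to-head results (3 voters total):
S vs P: S wins 2–1.
S vs T: S wins 2–1.
S vs R: R wins 2–1.
S vs W: W wins 2–1.
P vs T: T wins 2–1.
P vs R: R wins 2–1.
P vs W: P wins 2–1.
T vs R: T wins 2–1.
T vs W: W wins 2–1.
R vs W: R wins 2–1.
No candidate beats all others: S beats P beats W beats S, a majority cycle.

No Condorcet winner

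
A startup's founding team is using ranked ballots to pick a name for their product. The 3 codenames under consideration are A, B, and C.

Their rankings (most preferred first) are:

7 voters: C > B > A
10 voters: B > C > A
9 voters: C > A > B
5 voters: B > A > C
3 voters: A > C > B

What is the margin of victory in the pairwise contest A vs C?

18

Ballots ranking A above C: 5+3 = 8.
Ballots ranking C above A: 7+10+9 = 26.
C wins 26–8, a margin of 18.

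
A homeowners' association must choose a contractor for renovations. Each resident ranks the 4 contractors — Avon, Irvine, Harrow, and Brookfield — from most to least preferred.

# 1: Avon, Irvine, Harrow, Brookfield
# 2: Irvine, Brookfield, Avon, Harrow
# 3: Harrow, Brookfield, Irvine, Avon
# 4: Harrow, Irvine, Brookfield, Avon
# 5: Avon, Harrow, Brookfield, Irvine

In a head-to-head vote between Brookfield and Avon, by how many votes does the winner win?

Ballots ranking Brookfield above Avon: 3.
Ballots ranking Avon above Brookfield: 2.
Brookfield wins 3–2, a margin of 1.

1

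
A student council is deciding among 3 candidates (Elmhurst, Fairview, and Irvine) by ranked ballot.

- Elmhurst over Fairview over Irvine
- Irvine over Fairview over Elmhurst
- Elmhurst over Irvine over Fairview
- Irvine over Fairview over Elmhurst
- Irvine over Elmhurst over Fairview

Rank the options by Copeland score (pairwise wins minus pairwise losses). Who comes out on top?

Irvine

Pairwise results:
  Elmhurst vs Fairview: Elmhurst wins 3–2.
  Elmhurst vs Irvine: Irvine wins 3–2.
  Fairview vs Irvine: Irvine wins 4–1.
Copeland scores (wins − losses):
  Elmhurst: 1 − 1 = 0
  Fairview: 0 − 2 = -2
  Irvine: 2 − 0 = 2
Irvine has the best Copeland score.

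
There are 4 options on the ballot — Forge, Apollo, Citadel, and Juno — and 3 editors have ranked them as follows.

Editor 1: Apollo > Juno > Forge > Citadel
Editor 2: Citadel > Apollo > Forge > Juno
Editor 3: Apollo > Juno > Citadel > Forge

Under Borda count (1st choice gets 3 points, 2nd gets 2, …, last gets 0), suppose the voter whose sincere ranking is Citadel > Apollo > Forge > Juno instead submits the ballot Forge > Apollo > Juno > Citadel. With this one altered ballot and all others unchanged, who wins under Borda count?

Apollo

Borda totals with the altered ballot: Forge 4, Apollo 8, Citadel 1, Juno 5.
The winner is unchanged: still Apollo.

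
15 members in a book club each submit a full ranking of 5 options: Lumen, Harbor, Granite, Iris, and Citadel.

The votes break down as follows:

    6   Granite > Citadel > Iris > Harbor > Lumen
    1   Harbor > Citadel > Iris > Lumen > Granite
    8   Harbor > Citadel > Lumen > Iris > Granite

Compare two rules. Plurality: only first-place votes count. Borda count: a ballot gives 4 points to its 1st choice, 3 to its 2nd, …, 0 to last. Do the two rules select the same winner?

Plurality first-place counts: Lumen 0, Harbor 9, Granite 6, Iris 0, Citadel 0 → Harbor.
Borda totals: Lumen 17, Harbor 42, Granite 24, Iris 22, Citadel 45 → Citadel.
The two rules disagree: plurality picks Harbor, Borda picks Citadel.

No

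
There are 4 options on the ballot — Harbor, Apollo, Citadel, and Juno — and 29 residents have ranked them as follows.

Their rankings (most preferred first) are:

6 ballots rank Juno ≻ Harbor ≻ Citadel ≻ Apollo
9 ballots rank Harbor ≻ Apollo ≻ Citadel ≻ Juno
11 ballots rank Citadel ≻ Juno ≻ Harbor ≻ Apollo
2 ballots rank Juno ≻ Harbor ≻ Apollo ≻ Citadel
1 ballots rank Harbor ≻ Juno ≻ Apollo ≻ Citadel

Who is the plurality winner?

Citadel

First-place vote totals:
  Harbor: 10
  Apollo: 0
  Citadel: 11
  Juno: 8
Citadel has the most first-place votes.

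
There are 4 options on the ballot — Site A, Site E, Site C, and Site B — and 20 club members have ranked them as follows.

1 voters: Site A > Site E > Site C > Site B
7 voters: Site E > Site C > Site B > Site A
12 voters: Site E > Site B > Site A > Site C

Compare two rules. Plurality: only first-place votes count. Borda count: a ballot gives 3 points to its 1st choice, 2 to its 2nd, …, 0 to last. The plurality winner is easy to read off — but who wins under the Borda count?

Site E

Plurality first-place counts: Site A 1, Site E 19, Site C 0, Site B 0 → Site E.
Borda totals: Site A 15, Site E 59, Site C 15, Site B 31 → Site E.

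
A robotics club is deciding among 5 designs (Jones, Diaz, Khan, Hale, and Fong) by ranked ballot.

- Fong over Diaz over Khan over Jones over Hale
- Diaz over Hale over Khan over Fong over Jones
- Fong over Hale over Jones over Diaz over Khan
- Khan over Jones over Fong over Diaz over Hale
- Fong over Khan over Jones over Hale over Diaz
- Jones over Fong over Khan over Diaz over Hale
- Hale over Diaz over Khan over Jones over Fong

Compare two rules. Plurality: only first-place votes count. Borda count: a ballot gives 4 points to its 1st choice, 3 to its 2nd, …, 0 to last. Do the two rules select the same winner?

Yes

Plurality first-place counts: Jones 1, Diaz 1, Khan 1, Hale 1, Fong 3 → Fong.
Borda totals: Jones 13, Diaz 13, Khan 15, Hale 11, Fong 18 → Fong.
The two rules agree on Fong.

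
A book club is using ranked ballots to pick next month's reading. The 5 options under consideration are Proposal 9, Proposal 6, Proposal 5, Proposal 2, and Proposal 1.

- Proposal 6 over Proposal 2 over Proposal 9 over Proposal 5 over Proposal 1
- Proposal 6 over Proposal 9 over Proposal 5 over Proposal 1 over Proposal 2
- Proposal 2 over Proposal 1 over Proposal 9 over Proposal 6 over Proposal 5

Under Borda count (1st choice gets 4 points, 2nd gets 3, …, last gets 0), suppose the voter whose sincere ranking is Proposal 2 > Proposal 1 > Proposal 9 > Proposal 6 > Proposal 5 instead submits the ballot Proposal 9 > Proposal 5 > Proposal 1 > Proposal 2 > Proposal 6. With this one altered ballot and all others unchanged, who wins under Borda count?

Borda totals with the altered ballot: Proposal 9 9, Proposal 6 8, Proposal 5 6, Proposal 2 4, Proposal 1 3.
The switch changes the winner from Proposal 6 to Proposal 9.

Proposal 9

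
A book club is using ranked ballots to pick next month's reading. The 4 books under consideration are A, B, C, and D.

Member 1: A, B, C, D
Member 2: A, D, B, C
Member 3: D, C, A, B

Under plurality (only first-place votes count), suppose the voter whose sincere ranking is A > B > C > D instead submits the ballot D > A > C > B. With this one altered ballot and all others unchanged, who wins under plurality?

D

First-place totals with the altered ballot: A 1, B 0, C 0, D 2.
The switch changes the winner from A to D.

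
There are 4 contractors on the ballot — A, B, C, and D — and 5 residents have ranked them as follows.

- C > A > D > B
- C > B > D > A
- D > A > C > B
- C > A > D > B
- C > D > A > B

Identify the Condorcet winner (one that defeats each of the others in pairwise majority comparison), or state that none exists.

Head-to-head results (5 voters total):
A vs B: A wins 4–1.
A vs C: C wins 4–1.
A vs D: D wins 3–2.
B vs C: C wins 5–0.
B vs D: D wins 4–1.
C vs D: C wins 4–1.
C beats each rival — A (4–1), B (5–0), D (4–1) — so C is the Condorcet winner.

C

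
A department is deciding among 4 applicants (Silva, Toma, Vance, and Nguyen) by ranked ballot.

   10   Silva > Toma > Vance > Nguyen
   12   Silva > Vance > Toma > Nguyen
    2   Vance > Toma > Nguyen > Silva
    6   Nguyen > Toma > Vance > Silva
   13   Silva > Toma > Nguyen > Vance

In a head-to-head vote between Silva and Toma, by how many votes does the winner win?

Ballots ranking Silva above Toma: 10+12+13 = 35.
Ballots ranking Toma above Silva: 2+6 = 8.
Silva wins 35–8, a margin of 27.

27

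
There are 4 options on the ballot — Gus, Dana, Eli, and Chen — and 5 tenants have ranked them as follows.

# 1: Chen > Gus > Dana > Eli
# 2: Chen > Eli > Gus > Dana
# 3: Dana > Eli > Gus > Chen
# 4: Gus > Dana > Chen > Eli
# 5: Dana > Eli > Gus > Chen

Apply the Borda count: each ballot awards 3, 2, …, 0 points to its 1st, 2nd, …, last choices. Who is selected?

Borda scores:
  Gus: 2 + 1 + 1 + 3 + 1 = 8
  Dana: 1 + 0 + 3 + 2 + 3 = 9
  Eli: 0 + 2 + 2 + 0 + 2 = 6
  Chen: 3 + 3 + 0 + 1 + 0 = 7
Dana has the highest total.

Dana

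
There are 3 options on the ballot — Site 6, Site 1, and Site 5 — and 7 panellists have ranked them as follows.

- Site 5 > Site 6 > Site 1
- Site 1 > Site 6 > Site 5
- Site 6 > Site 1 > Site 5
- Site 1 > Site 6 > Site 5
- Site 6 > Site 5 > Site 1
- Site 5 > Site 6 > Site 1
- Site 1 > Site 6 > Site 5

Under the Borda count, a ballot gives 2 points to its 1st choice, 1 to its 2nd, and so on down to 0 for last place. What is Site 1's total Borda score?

7

Borda scores:
  Site 6: 1 + 1 + 2 + 1 + 2 + 1 + 1 = 9
  Site 1: 0 + 2 + 1 + 2 + 0 + 0 + 2 = 7
  Site 5: 2 + 0 + 0 + 0 + 1 + 2 + 0 = 5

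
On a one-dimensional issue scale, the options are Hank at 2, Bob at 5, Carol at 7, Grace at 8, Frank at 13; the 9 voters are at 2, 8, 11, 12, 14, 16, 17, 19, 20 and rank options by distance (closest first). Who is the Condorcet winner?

Frank

With single-peaked preferences on a line, the Condorcet winner is the candidate closest to the median voter.
The median voter (position 14) is closest to Frank at 13.
Check: Frank vs Bob — voters closer to Frank: 7 of 9.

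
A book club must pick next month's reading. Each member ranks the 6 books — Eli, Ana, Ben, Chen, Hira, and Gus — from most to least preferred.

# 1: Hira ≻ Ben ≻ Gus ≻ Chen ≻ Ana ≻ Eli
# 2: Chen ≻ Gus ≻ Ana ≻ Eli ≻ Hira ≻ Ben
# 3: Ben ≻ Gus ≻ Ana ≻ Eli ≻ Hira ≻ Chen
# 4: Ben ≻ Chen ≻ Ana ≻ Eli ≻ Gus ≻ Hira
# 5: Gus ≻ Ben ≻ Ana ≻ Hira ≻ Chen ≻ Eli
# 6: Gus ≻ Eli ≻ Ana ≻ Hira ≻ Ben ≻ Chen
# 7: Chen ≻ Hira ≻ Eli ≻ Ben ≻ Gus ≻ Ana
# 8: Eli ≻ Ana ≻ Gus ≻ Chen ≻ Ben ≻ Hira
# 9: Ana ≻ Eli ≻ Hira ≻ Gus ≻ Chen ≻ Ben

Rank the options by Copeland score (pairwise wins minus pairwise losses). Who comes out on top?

Pairwise results:
  Eli vs Ana: Ana wins 6–3.
  Eli vs Ben: Eli wins 5–4.
  Eli vs Chen: Chen wins 5–4.
  Eli vs Hira: Eli wins 6–3.
  Eli vs Gus: Gus wins 5–4.
  Ana vs Ben: Ben wins 5–4.
  Ana vs Chen: Ana wins 5–4.
  Ana vs Hira: Ana wins 7–2.
  Ana vs Gus: Gus wins 6–3.
  Ben vs Chen: Ben wins 5–4.
  Ben vs Hira: Hira wins 5–4.
  Ben vs Gus: Gus wins 5–4.
  Chen vs Hira: Hira wins 5–4.
  Chen vs Gus: Gus wins 6–3.
  Hira vs Gus: Gus wins 6–3.
Copeland scores (wins − losses):
  Eli: 2 − 3 = -1
  Ana: 3 − 2 = 1
  Ben: 2 − 3 = -1
  Chen: 1 − 4 = -3
  Hira: 2 − 3 = -1
  Gus: 5 − 0 = 5
Gus has the best Copeland score.

Gus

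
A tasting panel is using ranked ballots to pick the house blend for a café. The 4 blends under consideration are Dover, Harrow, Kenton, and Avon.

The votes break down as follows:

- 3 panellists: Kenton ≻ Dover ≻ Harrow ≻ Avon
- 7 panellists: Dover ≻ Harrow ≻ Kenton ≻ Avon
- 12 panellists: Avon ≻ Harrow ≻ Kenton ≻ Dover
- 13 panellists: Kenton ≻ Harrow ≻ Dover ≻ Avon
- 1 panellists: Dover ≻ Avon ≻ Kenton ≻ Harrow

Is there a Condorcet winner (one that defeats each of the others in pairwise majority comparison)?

Yes

Head-to-head results (36 voters total):
Dover vs Harrow: Harrow wins 25–11.
Dover vs Kenton: Kenton wins 28–8.
Dover vs Avon: Dover wins 24–12.
Harrow vs Kenton: Harrow wins 19–17.
Harrow vs Avon: Harrow wins 23–13.
Kenton vs Avon: Kenton wins 23–13.
Harrow beats each rival — Dover (25–11), Kenton (19–17), Avon (23–13) — so Harrow is the Condorcet winner.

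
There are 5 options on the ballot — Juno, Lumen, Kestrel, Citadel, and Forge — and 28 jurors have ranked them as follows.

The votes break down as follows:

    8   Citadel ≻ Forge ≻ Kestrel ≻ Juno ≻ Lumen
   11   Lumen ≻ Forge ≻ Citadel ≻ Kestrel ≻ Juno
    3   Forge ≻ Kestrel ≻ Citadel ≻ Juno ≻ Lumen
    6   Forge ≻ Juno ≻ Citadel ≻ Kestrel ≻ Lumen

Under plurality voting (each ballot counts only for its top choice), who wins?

Lumen

First-place vote totals:
  Juno: 0
  Lumen: 11
  Kestrel: 0
  Citadel: 8
  Forge: 9
Lumen has the most first-place votes.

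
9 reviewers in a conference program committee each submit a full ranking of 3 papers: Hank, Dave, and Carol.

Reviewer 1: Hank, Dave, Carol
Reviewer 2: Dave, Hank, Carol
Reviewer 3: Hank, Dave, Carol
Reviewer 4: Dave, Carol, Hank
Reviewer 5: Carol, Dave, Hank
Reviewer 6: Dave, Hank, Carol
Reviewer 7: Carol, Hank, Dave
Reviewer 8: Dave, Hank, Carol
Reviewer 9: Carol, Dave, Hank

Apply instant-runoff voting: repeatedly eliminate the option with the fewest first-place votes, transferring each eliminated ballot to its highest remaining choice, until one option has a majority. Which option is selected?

Round 1: Dave 4, Carol 3, Hank 2. Hank has the fewest and is eliminated.
Round 2: Dave 6, Carol 3. Dave has a majority.

Dave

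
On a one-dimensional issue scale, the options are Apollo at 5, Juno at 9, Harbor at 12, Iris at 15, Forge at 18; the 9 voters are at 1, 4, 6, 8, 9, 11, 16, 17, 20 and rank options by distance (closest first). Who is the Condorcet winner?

Juno

With single-peaked preferences on a line, the Condorcet winner is the candidate closest to the median voter.
The median voter (position 9) is closest to Juno at 9.
Check: Juno vs Harbor — voters closer to Juno: 5 of 9.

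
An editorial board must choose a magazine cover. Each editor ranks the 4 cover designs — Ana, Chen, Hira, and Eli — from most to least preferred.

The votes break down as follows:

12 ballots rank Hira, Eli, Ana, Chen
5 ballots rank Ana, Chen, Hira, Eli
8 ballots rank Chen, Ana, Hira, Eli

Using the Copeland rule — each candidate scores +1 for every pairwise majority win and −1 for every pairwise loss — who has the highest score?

Pairwise results:
  Ana vs Chen: Ana wins 17–8.
  Ana vs Hira: Ana wins 13–12.
  Ana vs Eli: Ana wins 13–12.
  Chen vs Hira: Chen wins 13–12.
  Chen vs Eli: Chen wins 13–12.
  Hira vs Eli: Hira wins 25–0.
Copeland scores (wins − losses):
  Ana: 3 − 0 = 3
  Chen: 2 − 1 = 1
  Hira: 1 − 2 = -1
  Eli: 0 − 3 = -3
Ana has the best Copeland score.

Ana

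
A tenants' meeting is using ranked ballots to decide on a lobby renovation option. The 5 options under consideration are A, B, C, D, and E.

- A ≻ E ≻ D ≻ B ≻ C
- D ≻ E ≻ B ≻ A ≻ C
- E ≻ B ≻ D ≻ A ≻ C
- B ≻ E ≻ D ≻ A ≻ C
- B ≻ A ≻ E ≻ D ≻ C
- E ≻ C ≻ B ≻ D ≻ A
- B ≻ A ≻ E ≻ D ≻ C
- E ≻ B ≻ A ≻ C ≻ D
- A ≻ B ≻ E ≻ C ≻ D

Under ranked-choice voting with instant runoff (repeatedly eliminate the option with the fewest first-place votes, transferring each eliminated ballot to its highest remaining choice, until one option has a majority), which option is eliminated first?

C

Round 1: B 3, E 3, A 2, D 1, C 0. C has the fewest and is eliminated.
Round 2: B 3, E 3, A 2, D 1. D has the fewest and is eliminated.
Round 3: E 4, B 3, A 2. A has the fewest and is eliminated.
Round 4: E 5, B 4. E has a majority.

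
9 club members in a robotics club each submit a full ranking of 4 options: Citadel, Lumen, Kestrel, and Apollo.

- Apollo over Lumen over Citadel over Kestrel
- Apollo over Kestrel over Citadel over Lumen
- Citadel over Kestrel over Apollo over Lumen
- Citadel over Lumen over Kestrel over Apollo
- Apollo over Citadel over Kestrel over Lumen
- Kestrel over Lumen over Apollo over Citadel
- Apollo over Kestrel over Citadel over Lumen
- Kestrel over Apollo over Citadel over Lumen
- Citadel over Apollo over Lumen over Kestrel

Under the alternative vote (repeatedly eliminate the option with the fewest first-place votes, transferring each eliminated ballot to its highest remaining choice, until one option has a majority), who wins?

Round 1: Apollo 4, Citadel 3, Kestrel 2, Lumen 0. Lumen has the fewest and is eliminated.
Round 2: Apollo 4, Citadel 3, Kestrel 2. Kestrel has the fewest and is eliminated.
Round 3: Apollo 6, Citadel 3. Apollo has a majority.

Apollo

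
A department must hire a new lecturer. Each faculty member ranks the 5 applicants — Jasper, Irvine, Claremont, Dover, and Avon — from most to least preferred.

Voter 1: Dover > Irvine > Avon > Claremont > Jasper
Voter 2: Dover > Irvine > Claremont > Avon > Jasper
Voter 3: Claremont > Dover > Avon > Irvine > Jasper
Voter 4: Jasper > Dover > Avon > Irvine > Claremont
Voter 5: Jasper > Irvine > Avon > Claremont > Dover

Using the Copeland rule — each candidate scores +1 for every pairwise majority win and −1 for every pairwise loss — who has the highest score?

Dover

Pairwise results:
  Jasper vs Irvine: Irvine wins 3–2.
  Jasper vs Claremont: Claremont wins 3–2.
  Jasper vs Dover: Dover wins 3–2.
  Jasper vs Avon: Avon wins 3–2.
  Irvine vs Claremont: Irvine wins 4–1.
  Irvine vs Dover: Dover wins 4–1.
  Irvine vs Avon: Irvine wins 3–2.
  Claremont vs Dover: Dover wins 3–2.
  Claremont vs Avon: Avon wins 3–2.
  Dover vs Avon: Dover wins 4–1.
Copeland scores (wins − losses):
  Jasper: 0 − 4 = -4
  Irvine: 3 − 1 = 2
  Claremont: 1 − 3 = -2
  Dover: 4 − 0 = 4
  Avon: 2 − 2 = 0
Dover has the best Copeland score.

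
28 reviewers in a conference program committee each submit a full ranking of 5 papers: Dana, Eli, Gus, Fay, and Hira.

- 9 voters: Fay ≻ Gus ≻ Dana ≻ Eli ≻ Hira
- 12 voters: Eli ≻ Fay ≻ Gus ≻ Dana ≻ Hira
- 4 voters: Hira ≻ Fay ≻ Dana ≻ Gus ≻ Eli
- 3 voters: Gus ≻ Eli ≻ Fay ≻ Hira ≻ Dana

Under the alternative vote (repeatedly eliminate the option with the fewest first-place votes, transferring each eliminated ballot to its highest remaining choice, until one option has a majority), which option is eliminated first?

Round 1: Eli 12, Fay 9, Hira 4, Gus 3, Dana 0. Dana has the fewest and is eliminated.
Round 2: Eli 12, Fay 9, Hira 4, Gus 3. Gus has the fewest and is eliminated.
Round 3: Eli 15, Fay 9, Hira 4. Eli has a majority.

Dana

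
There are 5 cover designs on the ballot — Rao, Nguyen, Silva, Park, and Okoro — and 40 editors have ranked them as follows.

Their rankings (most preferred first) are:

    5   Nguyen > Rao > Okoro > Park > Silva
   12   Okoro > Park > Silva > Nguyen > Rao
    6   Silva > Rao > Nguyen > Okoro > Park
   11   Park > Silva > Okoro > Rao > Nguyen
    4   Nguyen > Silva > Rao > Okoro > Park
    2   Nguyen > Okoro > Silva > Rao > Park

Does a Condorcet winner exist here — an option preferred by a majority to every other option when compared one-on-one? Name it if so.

None — there is no Condorcet winner

Head-to-head results (40 voters total):
Rao vs Nguyen: Nguyen wins 23–17.
Rao vs Silva: Silva wins 35–5.
Rao vs Park: Park wins 23–17.
Rao vs Okoro: Okoro wins 25–15.
Nguyen vs Silva: Silva wins 29–11.
Nguyen vs Park: Park wins 23–17.
Nguyen vs Okoro: Okoro wins 23–17.
Silva vs Park: Park wins 28–12.
Silva vs Okoro: Silva wins 21–19.
Park vs Okoro: Okoro wins 29–11.
No candidate beats all others: Silva beats Okoro beats Park beats Silva, a majority cycle.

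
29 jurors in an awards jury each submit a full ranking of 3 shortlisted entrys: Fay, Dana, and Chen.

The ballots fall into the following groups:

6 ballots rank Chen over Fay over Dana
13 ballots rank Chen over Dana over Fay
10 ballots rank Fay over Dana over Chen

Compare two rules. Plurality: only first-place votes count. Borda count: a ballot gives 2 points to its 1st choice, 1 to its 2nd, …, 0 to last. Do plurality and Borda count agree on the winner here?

Yes

Plurality first-place counts: Fay 10, Dana 0, Chen 19 → Chen.
Borda totals: Fay 26, Dana 23, Chen 38 → Chen.
The two rules agree on Chen.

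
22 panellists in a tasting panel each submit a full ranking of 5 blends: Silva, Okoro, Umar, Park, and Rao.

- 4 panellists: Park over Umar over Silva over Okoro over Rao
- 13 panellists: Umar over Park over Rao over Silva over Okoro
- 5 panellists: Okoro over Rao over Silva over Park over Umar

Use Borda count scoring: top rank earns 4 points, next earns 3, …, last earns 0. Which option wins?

Borda scores:
  Silva: 4·2 + 13·1 + 5·2 = 31
  Okoro: 4·1 + 13·0 + 5·4 = 24
  Umar: 4·3 + 13·4 + 5·0 = 64
  Park: 4·4 + 13·3 + 5·1 = 60
  Rao: 4·0 + 13·2 + 5·3 = 41
Umar has the highest total.

Umar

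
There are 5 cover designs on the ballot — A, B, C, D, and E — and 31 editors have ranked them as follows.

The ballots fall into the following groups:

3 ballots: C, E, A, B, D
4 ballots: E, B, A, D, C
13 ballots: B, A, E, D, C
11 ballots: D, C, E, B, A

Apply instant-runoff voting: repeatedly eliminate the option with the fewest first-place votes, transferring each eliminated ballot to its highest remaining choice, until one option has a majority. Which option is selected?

B

Round 1: B 13, D 11, E 4, C 3, A 0. A has the fewest and is eliminated.
Round 2: B 13, D 11, E 4, C 3. C has the fewest and is eliminated.
Round 3: B 13, D 11, E 7. E has the fewest and is eliminated.
Round 4: B 20, D 11. B has a majority.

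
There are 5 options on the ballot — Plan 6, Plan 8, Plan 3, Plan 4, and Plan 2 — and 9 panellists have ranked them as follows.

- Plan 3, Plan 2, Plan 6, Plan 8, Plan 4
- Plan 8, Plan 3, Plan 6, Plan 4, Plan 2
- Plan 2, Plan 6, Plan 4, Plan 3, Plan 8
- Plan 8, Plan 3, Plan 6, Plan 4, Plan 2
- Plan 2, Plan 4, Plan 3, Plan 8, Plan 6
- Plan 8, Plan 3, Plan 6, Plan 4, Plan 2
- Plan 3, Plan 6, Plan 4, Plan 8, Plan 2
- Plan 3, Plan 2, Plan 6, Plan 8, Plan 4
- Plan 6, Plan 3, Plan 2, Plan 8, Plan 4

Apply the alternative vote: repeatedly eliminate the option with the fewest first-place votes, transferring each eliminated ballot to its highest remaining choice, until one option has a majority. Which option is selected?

Plan 3

Round 1: Plan 8 3, Plan 3 3, Plan 2 2, Plan 6 1, Plan 4 0. Plan 4 has the fewest and is eliminated.
Round 2: Plan 8 3, Plan 3 3, Plan 2 2, Plan 6 1. Plan 6 has the fewest and is eliminated.
Round 3: Plan 3 4, Plan 8 3, Plan 2 2. Plan 2 has the fewest and is eliminated.
Round 4: Plan 3 6, Plan 8 3. Plan 3 has a majority.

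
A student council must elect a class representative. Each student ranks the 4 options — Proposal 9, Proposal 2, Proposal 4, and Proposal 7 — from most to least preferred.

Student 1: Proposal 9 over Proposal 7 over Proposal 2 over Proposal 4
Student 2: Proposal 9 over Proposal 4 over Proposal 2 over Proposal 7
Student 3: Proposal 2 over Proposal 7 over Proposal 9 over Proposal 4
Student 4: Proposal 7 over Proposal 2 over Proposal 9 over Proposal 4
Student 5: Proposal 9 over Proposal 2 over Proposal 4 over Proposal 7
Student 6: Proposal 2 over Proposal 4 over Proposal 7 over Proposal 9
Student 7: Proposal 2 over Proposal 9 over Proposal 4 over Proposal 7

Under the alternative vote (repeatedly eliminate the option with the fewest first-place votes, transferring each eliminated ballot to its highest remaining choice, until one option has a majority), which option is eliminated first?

Round 1: Proposal 9 3, Proposal 2 3, Proposal 7 1, Proposal 4 0. Proposal 4 has the fewest and is eliminated.
Round 2: Proposal 9 3, Proposal 2 3, Proposal 7 1. Proposal 7 has the fewest and is eliminated.
Round 3: Proposal 2 4, Proposal 9 3. Proposal 2 has a majority.

Proposal 4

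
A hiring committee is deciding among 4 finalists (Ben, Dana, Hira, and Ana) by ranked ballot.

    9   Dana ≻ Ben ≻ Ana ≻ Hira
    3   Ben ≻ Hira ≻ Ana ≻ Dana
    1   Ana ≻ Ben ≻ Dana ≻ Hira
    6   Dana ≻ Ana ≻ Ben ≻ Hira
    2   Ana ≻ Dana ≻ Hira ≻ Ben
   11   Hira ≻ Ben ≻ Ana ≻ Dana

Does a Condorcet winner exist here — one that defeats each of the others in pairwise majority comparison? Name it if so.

Head-to-head results (32 voters total):
Ben vs Dana: Dana wins 17–15.
Ben vs Hira: Ben wins 19–13.
Ben vs Ana: Ben wins 23–9.
Dana vs Hira: Dana wins 18–14.
Dana vs Ana: Ana wins 17–15.
Hira vs Ana: Ana wins 18–14.
No candidate beats all others: Ben beats Ana beats Dana beats Ben, a majority cycle.

None — there is no Condorcet winner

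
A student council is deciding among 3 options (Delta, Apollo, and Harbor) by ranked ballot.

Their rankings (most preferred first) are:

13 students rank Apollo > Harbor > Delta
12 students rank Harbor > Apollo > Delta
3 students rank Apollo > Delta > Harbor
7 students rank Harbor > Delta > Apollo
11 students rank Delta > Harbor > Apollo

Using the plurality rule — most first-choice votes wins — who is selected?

First-place vote totals:
  Delta: 11
  Apollo: 16
  Harbor: 19
Harbor has the most first-place votes.

Harbor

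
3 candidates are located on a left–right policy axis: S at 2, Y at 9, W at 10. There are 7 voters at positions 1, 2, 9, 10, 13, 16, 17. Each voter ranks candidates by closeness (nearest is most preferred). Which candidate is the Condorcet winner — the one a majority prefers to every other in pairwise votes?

With single-peaked preferences on a line, the Condorcet winner is the candidate closest to the median voter.
The median voter (position 10) is closest to W at 10.
Check: W vs S — voters closer to W: 5 of 7.

W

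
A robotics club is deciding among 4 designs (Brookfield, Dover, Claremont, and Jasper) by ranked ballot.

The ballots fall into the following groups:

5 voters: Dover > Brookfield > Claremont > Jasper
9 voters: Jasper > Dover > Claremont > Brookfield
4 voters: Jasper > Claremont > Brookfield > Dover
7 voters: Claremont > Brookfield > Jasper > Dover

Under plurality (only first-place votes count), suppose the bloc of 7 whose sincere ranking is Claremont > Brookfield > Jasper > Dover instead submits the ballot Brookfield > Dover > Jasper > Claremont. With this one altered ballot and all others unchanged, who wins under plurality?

Jasper

First-place totals with the altered ballot: Brookfield 7, Dover 5, Claremont 0, Jasper 13.
The winner is unchanged: still Jasper.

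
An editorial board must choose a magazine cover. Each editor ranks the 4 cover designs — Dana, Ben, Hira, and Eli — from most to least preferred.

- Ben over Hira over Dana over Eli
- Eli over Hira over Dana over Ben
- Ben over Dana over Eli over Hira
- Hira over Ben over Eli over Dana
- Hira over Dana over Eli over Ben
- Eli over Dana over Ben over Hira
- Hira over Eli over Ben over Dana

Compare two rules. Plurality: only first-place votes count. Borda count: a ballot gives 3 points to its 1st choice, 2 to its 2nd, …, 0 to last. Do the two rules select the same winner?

Yes

Plurality first-place counts: Dana 0, Ben 2, Hira 3, Eli 2 → Hira.
Borda totals: Dana 8, Ben 10, Hira 13, Eli 11 → Hira.
The two rules agree on Hira.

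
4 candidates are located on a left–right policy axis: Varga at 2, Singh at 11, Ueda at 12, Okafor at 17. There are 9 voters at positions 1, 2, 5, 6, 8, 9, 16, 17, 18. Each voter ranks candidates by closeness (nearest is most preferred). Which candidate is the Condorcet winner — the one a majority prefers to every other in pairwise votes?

With single-peaked preferences on a line, the Condorcet winner is the candidate closest to the median voter.
The median voter (position 8) is closest to Singh at 11.
Check: Singh vs Varga — voters closer to Singh: 5 of 9.

Singh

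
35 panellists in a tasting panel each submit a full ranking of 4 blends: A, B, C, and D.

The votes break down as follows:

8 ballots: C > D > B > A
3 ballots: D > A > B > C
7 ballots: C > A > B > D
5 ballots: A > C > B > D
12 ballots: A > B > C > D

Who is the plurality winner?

First-place vote totals:
  A: 17
  B: 0
  C: 15
  D: 3
A has the most first-place votes.

A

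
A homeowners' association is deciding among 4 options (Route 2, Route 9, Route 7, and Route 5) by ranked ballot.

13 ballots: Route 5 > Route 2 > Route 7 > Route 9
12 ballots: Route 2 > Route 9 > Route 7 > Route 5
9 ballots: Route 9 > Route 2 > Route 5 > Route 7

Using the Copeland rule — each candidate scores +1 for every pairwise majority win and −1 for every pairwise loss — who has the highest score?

Route 2

Pairwise results:
  Route 2 vs Route 9: Route 2 wins 25–9.
  Route 2 vs Route 7: Route 2 wins 34–0.
  Route 2 vs Route 5: Route 2 wins 21–13.
  Route 9 vs Route 7: Route 9 wins 21–13.
  Route 9 vs Route 5: Route 9 wins 21–13.
  Route 7 vs Route 5: Route 5 wins 22–12.
Copeland scores (wins − losses):
  Route 2: 3 − 0 = 3
  Route 9: 2 − 1 = 1
  Route 7: 0 − 3 = -3
  Route 5: 1 − 2 = -1
Route 2 has the best Copeland score.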